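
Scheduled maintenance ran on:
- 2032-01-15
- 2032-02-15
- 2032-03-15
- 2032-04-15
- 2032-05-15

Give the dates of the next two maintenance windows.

2032-06-15, 2032-07-15

Gaps: 31, 29, 31, 30 days — not constant. Every event is on the 15th of the month.
Pattern: the 15th of each month.
June 2032: 2032-06-15.
July 2032: 2032-07-15.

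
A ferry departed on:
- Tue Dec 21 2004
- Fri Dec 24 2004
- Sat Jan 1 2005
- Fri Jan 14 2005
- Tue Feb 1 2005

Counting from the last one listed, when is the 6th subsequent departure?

Fri Sep 2 2005

The spacing grows by 5 each time: 3, 8, 13, 18 days.
Next gap: 23 days. Tue Feb 1 2005 + 23 days = Thu Feb 24 2005.
Next gap: 28 days. Thu Feb 24 2005 + 28 days = Thu Mar 24 2005.
Next gap: 33 days. Thu Mar 24 2005 + 33 days = Tue Apr 26 2005.
Next gap: 38 days. Tue Apr 26 2005 + 38 days = Fri Jun 3 2005.
Next gap: 43 days. Fri Jun 3 2005 + 43 days = Sat Jul 16 2005.
Next gap: 48 days. Sat Jul 16 2005 + 48 days = Fri Sep 2 2005.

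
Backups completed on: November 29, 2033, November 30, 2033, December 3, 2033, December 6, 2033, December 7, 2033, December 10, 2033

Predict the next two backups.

December 13, 2033; December 14, 2033

Gaps: 1, 3, 3, 1, 3 days — not constant, but cyclic with period 3.
The events fall on every Tuesday, Wednesday and Saturday.
Next Tuesday: December 13, 2033.
The following Wednesday is December 14, 2033.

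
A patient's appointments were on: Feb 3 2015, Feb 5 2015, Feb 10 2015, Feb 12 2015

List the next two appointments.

The gap pattern 2, 5, 2 repeats every 2 events.
These are the Tuesdays and Thursdays of each week.
The following Tuesday is Feb 17 2015.
The following Thursday is Feb 19 2015.

Feb 17 2015, Feb 19 2015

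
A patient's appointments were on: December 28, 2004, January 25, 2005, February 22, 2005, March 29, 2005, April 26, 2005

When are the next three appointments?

May 31, 2005; June 28, 2005; July 26, 2005

These are Tuesdays with 28, 28, 35, 28-day gaps.
Each is the final Tuesday of its month — March 29, 2005 is past the 28th, so '4th Tuesday' doesn't fit.
Last Tuesday of May 2005: May 31, 2005.
June 2005 ends with Tuesday June 28, 2005.
Last Tuesday of July 2005: July 26, 2005.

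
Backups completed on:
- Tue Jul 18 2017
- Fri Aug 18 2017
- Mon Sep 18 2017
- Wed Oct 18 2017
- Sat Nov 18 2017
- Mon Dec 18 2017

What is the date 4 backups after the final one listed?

Each date is the 18th; the gaps (31, 31, 30, 31, 30) track the month lengths.
The rule is the 18th of each month.
Next: January 2018 → Thu Jan 18 2018.
February 2018: Sun Feb 18 2018.
Next: March 2018 → Sun Mar 18 2018.
April 2018: Wed Apr 18 2018.

Wed Apr 18 2018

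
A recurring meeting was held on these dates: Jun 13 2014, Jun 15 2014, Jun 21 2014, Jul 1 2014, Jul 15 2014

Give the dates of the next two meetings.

Aug 2 2014, Aug 24 2014

Gaps: 2, 6, 10, 14 days — each gap is 4 larger than the previous one.
Next gap: 18 days. Jul 15 2014 + 18 days = Aug 2 2014.
Next gap: 22 days. Aug 2 2014 + 22 days = Aug 24 2014.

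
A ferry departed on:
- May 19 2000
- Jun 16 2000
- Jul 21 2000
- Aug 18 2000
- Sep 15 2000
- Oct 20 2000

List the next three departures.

Gaps: 28, 35, 28, 28, 35 days — a mix of 28 and 35. Every date is a Friday.
Each is the 3rd Friday of its month.
November 2000 — 3rd Friday is Nov 17 2000.
3rd Friday of December 2000: Dec 15 2000.
January 2001 — 3rd Friday is Jan 19 2001.

Nov 17 2000, Dec 15 2000, Jan 19 2001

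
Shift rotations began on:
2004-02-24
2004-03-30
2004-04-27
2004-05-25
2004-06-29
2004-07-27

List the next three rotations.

2004-08-31, 2004-09-28, 2004-10-26

Every date is a Tuesday; gaps 35, 28, 28, 35, 28 days.
Each is the last Tuesday of its month (at least one falls on the 29th or later, ruling out '4th Tuesday').
Last Tuesday of August 2004: 2004-08-31.
Last Tuesday of September 2004: 2004-09-28.
October 2004 ends with Tuesday 2004-10-26.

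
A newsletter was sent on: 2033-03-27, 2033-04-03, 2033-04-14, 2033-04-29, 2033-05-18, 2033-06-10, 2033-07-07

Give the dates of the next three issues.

Intervals are 7, 11, 15, 19, 23, 27 days — an arithmetic progression with common difference 4.
Next gap: 31 days. 2033-07-07 + 31 days = 2033-08-07.
Next gap: 35 days. 2033-08-07 + 35 days = 2033-09-11.
Next gap: 39 days. 2033-09-11 + 39 days = 2033-10-20.

2033-08-07, 2033-09-11, 2033-10-20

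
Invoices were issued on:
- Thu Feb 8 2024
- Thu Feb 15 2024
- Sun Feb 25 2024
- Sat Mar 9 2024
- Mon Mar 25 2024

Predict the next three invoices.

The spacing grows by 3 each time: 7, 10, 13, 16 days.
Next gap: 19 days. Mon Mar 25 2024 + 19 days = Sat Apr 13 2024.
Next gap: 22 days. Sat Apr 13 2024 + 22 days = Sun May 5 2024.
Next gap: 25 days. Sun May 5 2024 + 25 days = Thu May 30 2024.

Sat Apr 13 2024, Sun May 5 2024, Thu May 30 2024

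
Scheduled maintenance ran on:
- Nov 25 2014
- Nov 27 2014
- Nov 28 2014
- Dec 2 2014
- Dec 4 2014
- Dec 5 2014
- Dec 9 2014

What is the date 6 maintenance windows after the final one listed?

Dec 23 2014

The gap pattern 2, 1, 4, 2, 1, 4 repeats every 3 events.
These are the Tuesdays, Thursdays and Fridays of each week.
The following Thursday is Dec 11 2014.
The following Friday is Dec 12 2014.
Next Tuesday: Dec 16 2014.
The following Thursday is Dec 18 2014.
Next Friday: Dec 19 2014.
Next Tuesday: Dec 23 2014.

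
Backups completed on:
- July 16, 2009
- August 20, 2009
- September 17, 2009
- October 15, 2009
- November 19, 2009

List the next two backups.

Gaps: 35, 28, 28, 35 days — a mix of 28 and 35. Every date is a Thursday.
Each is the 3rd Thursday of its month.
3rd Thursday of December 2009: December 17, 2009.
3rd Thursday of January 2010: January 21, 2010.

December 17, 2009; January 21, 2010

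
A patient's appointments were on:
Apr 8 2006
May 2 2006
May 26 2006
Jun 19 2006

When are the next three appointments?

Jul 13 2006, Aug 6 2006, Aug 30 2006

The spacing is 24, 24, 24 days — always 24 days.
Jun 19 2006 + 24 days = Jul 13 2006.
Jul 13 2006 + 24 days = Aug 6 2006.
Aug 6 2006 + 24 days = Aug 30 2006.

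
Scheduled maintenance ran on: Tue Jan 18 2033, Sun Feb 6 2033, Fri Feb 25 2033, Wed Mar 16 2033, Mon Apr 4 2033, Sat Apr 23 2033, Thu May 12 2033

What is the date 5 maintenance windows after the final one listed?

Mon Aug 15 2033

Every event comes 19 days after the last (19, 19, 19, 19, 19, 19).
Thu May 12 2033 + 19 days = Tue May 31 2033.
Tue May 31 2033 + 19 days = Sun Jun 19 2033.
Sun Jun 19 2033 + 19 days = Fri Jul 8 2033.
Fri Jul 8 2033 + 19 days = Wed Jul 27 2033.
Wed Jul 27 2033 + 19 days = Mon Aug 15 2033.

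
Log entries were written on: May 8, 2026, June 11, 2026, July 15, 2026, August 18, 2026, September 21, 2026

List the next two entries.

October 25, 2026; November 28, 2026

The spacing is 34, 34, 34, 34 days — always 34 days.
September 21, 2026 + 34 days = October 25, 2026.
October 25, 2026 + 34 days = November 28, 2026.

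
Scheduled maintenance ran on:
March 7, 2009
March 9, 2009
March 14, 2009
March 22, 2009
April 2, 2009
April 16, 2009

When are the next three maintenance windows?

Intervals are 2, 5, 8, 11, 14 days — an arithmetic progression with common difference 3.
Next gap: 17 days. April 16, 2009 + 17 days = May 3, 2009.
Next gap: 20 days. May 3, 2009 + 20 days = May 23, 2009.
Next gap: 23 days. May 23, 2009 + 23 days = June 15, 2009.

May 3, 2009; May 23, 2009; June 15, 2009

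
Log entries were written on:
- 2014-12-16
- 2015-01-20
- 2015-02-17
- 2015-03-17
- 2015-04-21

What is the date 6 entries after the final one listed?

2015-10-20

Gaps: 35, 28, 28, 35 days — a mix of 28 and 35. Every date is a Tuesday.
Each is the 3rd Tuesday of its month.
May 2015 — 3rd Tuesday is 2015-05-19.
3rd Tuesday of June 2015: 2015-06-16.
3rd Tuesday of July 2015: 2015-07-21.
August 2015 — 3rd Tuesday is 2015-08-18.
3rd Tuesday of September 2015: 2015-09-15.
3rd Tuesday of October 2015: 2015-10-20.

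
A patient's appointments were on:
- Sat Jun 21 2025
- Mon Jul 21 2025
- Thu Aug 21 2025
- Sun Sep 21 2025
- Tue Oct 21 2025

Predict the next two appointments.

Gaps: 30, 31, 31, 30 days — not constant. Every event is on the 21st of the month.
Pattern: the 21st of each month.
Next: November 2025 → Fri Nov 21 2025.
December 2025: Sun Dec 21 2025.

Fri Nov 21 2025, Sun Dec 21 2025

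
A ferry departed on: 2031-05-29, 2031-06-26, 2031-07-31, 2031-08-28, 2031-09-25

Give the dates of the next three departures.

All Thursdays; the gaps (28, 35, 28, 28) vary with month length.
This is the last Thursday of each month.
Last Thursday of October 2031: 2031-10-30.
November 2031 ends with Thursday 2031-11-27.
December 2031 ends with Thursday 2031-12-25.

2031-10-30, 2031-11-27, 2031-12-25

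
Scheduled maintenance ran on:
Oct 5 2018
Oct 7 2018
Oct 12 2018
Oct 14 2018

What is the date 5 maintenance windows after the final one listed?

Nov 2 2018

Gaps: 2, 5, 2 days — not constant, but cyclic with period 2.
The events fall on every Friday and Sunday.
The following Friday is Oct 19 2018.
The following Sunday is Oct 21 2018.
The following Friday is Oct 26 2018.
Next Sunday: Oct 28 2018.
The following Friday is Nov 2 2018.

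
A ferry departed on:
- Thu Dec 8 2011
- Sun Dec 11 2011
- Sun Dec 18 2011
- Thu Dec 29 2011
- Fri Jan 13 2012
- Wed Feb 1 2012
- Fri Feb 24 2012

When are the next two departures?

Thu Mar 22 2012, Sun Apr 22 2012

Intervals are 3, 7, 11, 15, 19, 23 days — an arithmetic progression with common difference 4.
Next gap: 27 days. Fri Feb 24 2012 + 27 days = Thu Mar 22 2012.
Next gap: 31 days. Thu Mar 22 2012 + 31 days = Sun Apr 22 2012.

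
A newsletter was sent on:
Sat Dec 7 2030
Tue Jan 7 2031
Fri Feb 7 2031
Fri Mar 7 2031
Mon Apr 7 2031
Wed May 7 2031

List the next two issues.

Gaps: 31, 31, 28, 31, 30 days — not constant. Every event is on the 7th of the month.
Pattern: the 7th of each month.
June 2031: Sat Jun 7 2031.
Next: July 2031 → Mon Jul 7 2031.

Sat Jun 7 2031, Mon Jul 7 2031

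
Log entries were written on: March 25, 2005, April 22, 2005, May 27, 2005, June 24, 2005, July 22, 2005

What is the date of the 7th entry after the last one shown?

February 24, 2006

These are Fridays at 28- or 35-day spacing (28, 35, 28, 28).
The pattern: 4th Friday of the month.
4th Friday of August 2005: August 26, 2005.
4th Friday of September 2005: September 23, 2005.
October 2005 — 4th Friday is October 28, 2005.
4th Friday of November 2005: November 25, 2005.
4th Friday of December 2005: December 23, 2005.
4th Friday of January 2006: January 27, 2006.
4th Friday of February 2006: February 24, 2006.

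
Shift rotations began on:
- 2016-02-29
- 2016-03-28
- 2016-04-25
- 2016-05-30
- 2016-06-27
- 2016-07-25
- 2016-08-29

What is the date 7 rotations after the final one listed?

Every date is a Monday; gaps 28, 28, 35, 28, 28, 35 days.
Each is the last Monday of its month (at least one falls on the 29th or later, ruling out '4th Monday').
Last Monday of September 2016: 2016-09-26.
October 2016 ends with Monday 2016-10-31.
Last Monday of November 2016: 2016-11-28.
Last Monday of December 2016: 2016-12-26.
January 2017 ends with Monday 2017-01-30.
February 2017 ends with Monday 2017-02-27.
March 2017 ends with Monday 2017-03-27.

2017-03-27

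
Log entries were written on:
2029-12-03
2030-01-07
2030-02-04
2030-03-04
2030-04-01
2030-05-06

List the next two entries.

2030-06-03, 2030-07-01

All dates are Mondays, 35, 28, 28, 28, 35 days apart.
Specifically, the 1st Monday of each month.
1st Monday of June 2030: 2030-06-03.
July 2030 — 1st Monday is 2030-07-01.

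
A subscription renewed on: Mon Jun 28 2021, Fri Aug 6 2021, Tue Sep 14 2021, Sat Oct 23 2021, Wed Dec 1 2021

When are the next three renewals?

Gaps between consecutive events: 39, 39, 39, 39 days — a constant 39-day interval.
Wed Dec 1 2021 + 39 days = Sun Jan 9 2022.
Sun Jan 9 2022 + 39 days = Thu Feb 17 2022.
Thu Feb 17 2022 + 39 days = Mon Mar 28 2022.

Sun Jan 9 2022, Thu Feb 17 2022, Mon Mar 28 2022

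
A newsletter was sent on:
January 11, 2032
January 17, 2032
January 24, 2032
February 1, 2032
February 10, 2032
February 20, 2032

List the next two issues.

March 2, 2032; March 14, 2032

Gaps: 6, 7, 8, 9, 10 days — each gap is 1 larger than the previous one.
Next gap: 11 days. February 20, 2032 + 11 days = March 2, 2032.
Next gap: 12 days. March 2, 2032 + 12 days = March 14, 2032.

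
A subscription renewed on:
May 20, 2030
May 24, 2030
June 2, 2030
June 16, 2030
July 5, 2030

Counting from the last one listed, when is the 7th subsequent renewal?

April 4, 2031

Gaps: 4, 9, 14, 19 days — each gap is 5 larger than the previous one.
Next gap: 24 days. July 5, 2030 + 24 days = July 29, 2030.
Next gap: 29 days. July 29, 2030 + 29 days = August 27, 2030.
Next gap: 34 days. August 27, 2030 + 34 days = September 30, 2030.
Next gap: 39 days. September 30, 2030 + 39 days = November 8, 2030.
Next gap: 44 days. November 8, 2030 + 44 days = December 22, 2030.
Next gap: 49 days. December 22, 2030 + 49 days = February 9, 2031.
Next gap: 54 days. February 9, 2031 + 54 days = April 4, 2031.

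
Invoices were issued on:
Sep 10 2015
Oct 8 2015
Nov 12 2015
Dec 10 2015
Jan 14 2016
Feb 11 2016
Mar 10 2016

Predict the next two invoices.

Apr 14 2016, May 12 2016

All dates are Thursdays, 28, 35, 28, 35, 28, 28 days apart.
Specifically, the 2nd Thursday of each month.
2nd Thursday of April 2016: Apr 14 2016.
May 2016 — 2nd Thursday is May 12 2016.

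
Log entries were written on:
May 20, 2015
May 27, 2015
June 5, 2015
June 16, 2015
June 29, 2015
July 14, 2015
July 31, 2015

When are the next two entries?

August 19, 2015; September 9, 2015

Gaps: 7, 9, 11, 13, 15, 17 days — each gap is 2 larger than the previous one.
Next gap: 19 days. July 31, 2015 + 19 days = August 19, 2015.
Next gap: 21 days. August 19, 2015 + 21 days = September 9, 2015.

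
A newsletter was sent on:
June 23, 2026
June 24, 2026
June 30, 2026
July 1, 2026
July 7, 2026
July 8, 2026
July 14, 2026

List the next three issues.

Every event lands on a Tuesday or Wednesday (gaps cycle 1, 6, 1, 6, 1, 6).
So the schedule is: every Tuesday and Wednesday.
The following Wednesday is July 15, 2026.
The following Tuesday is July 21, 2026.
Next Wednesday: July 22, 2026.

July 15, 2026; July 21, 2026; July 22, 2026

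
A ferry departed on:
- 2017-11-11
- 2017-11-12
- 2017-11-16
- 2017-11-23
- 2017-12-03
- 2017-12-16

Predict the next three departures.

The spacing grows by 3 each time: 1, 4, 7, 10, 13 days.
Next gap: 16 days. 2017-12-16 + 16 days = 2018-01-01.
Next gap: 19 days. 2018-01-01 + 19 days = 2018-01-20.
Next gap: 22 days. 2018-01-20 + 22 days = 2018-02-11.

2018-01-01, 2018-01-20, 2018-02-11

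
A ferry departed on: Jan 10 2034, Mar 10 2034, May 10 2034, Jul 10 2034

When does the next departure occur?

Sep 10 2034

The day-of-month is always 10 (59, 61, 61 days between events).
So this recurs on the 10th of every 2 months.
September 2034: Sep 10 2034.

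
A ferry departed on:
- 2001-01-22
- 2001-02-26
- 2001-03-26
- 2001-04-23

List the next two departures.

All dates are Mondays, 35, 28, 28 days apart.
Specifically, the 4th Monday of each month.
May 2001 — 4th Monday is 2001-05-28.
4th Monday of June 2001: 2001-06-25.

2001-05-28, 2001-06-25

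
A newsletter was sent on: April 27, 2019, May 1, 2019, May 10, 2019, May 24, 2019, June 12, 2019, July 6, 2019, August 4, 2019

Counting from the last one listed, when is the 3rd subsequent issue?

Gaps: 4, 9, 14, 19, 24, 29 days — each gap is 5 larger than the previous one.
Next gap: 34 days. August 4, 2019 + 34 days = September 7, 2019.
Next gap: 39 days. September 7, 2019 + 39 days = October 16, 2019.
Next gap: 44 days. October 16, 2019 + 44 days = November 29, 2019.

November 29, 2019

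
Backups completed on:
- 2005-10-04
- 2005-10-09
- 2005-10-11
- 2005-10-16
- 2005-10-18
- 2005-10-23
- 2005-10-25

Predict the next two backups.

2005-10-30, 2005-11-01

Gaps: 5, 2, 5, 2, 5, 2 days — not constant, but cyclic with period 2.
The events fall on every Tuesday and Sunday.
Next Sunday: 2005-10-30.
The following Tuesday is 2005-11-01.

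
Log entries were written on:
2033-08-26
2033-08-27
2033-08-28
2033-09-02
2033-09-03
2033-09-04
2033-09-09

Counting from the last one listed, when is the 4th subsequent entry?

2033-09-17

The gap pattern 1, 1, 5, 1, 1, 5 repeats every 3 events.
These are the Fridays, Saturdays and Sundays of each week.
Next Saturday: 2033-09-10.
The following Sunday is 2033-09-11.
The following Friday is 2033-09-16.
The following Saturday is 2033-09-17.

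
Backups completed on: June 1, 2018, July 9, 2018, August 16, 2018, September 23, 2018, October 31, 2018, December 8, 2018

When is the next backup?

Gaps between consecutive events: 38, 38, 38, 38, 38 days — a constant 38-day interval.
December 8, 2018 + 38 days = January 15, 2019.

January 15, 2019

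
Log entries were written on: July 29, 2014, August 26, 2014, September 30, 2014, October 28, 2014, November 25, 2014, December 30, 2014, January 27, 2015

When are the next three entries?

February 24, 2015; March 31, 2015; April 28, 2015

Every date is a Tuesday; gaps 28, 35, 28, 28, 35, 28 days.
Each is the last Tuesday of its month (at least one falls on the 29th or later, ruling out '4th Tuesday').
February 2015 ends with Tuesday February 24, 2015.
March 2015 ends with Tuesday March 31, 2015.
April 2015 ends with Tuesday April 28, 2015.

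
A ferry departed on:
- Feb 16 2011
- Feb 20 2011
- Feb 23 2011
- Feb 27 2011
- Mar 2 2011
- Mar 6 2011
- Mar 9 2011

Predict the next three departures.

Mar 13 2011, Mar 16 2011, Mar 20 2011

Gaps: 4, 3, 4, 3, 4, 3 days — not constant, but cyclic with period 2.
The events fall on every Wednesday and Sunday.
Next Sunday: Mar 13 2011.
Next Wednesday: Mar 16 2011.
Next Sunday: Mar 20 2011.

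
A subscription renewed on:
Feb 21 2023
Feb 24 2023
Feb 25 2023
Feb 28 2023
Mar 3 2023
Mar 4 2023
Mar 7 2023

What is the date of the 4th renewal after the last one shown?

Gaps: 3, 1, 3, 3, 1, 3 days — not constant, but cyclic with period 3.
The events fall on every Tuesday, Friday and Saturday.
The following Friday is Mar 10 2023.
Next Saturday: Mar 11 2023.
The following Tuesday is Mar 14 2023.
The following Friday is Mar 17 2023.

Mar 17 2023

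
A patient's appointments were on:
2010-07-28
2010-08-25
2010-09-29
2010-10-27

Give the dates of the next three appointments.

2010-11-24, 2010-12-29, 2011-01-26

These are Wednesdays with 28, 35, 28-day gaps.
Each is the final Wednesday of its month — 2010-09-29 is past the 28th, so '4th Wednesday' doesn't fit.
Last Wednesday of November 2010: 2010-11-24.
December 2010 ends with Wednesday 2010-12-29.
January 2011 ends with Wednesday 2011-01-26.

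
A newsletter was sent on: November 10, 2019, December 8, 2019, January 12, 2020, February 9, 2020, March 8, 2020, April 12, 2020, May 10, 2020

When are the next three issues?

These are Sundays at 28- or 35-day spacing (28, 35, 28, 28, 35, 28).
The pattern: 2nd Sunday of the month.
June 2020 — 2nd Sunday is June 14, 2020.
2nd Sunday of July 2020: July 12, 2020.
2nd Sunday of August 2020: August 9, 2020.

June 14, 2020; July 12, 2020; August 9, 2020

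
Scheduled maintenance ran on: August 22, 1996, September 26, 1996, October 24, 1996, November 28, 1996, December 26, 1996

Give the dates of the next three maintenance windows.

These are Thursdays at 28- or 35-day spacing (35, 28, 35, 28).
The pattern: 4th Thursday of the month.
January 1997 — 4th Thursday is January 23, 1997.
4th Thursday of February 1997: February 27, 1997.
4th Thursday of March 1997: March 27, 1997.

January 23, 1997; February 27, 1997; March 27, 1997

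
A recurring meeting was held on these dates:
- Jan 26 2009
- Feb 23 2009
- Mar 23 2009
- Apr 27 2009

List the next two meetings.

All dates are Mondays, 28, 28, 35 days apart.
Specifically, the 4th Monday of each month.
4th Monday of May 2009: May 25 2009.
June 2009 — 4th Monday is Jun 22 2009.

May 25 2009, Jun 22 2009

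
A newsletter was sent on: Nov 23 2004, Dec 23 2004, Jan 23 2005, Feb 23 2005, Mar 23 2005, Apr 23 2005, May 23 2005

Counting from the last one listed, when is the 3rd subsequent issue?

Aug 23 2005

Gaps: 30, 31, 31, 28, 31, 30 days — not constant. Every event is on the 23rd of the month.
Pattern: the 23rd of each month.
June 2005: Jun 23 2005.
Next: July 2005 → Jul 23 2005.
August 2005: Aug 23 2005.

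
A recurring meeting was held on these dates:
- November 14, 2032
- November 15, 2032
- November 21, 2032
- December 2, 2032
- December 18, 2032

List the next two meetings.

Intervals are 1, 6, 11, 16 days — an arithmetic progression with common difference 5.
Next gap: 21 days. December 18, 2032 + 21 days = January 8, 2033.
Next gap: 26 days. January 8, 2033 + 26 days = February 3, 2033.

January 8, 2033; February 3, 2033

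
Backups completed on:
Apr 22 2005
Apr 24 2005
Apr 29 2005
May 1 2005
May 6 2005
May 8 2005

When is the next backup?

May 13 2005

The gap pattern 2, 5, 2, 5, 2 repeats every 2 events.
These are the Fridays and Sundays of each week.
Next Friday: May 13 2005.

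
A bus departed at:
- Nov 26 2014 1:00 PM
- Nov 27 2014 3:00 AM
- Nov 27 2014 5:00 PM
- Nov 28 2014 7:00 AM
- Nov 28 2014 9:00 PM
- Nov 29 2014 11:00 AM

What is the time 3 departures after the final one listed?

Gaps: 14, 14, 14, 14, 14 hours — each event is 14 hours after the previous one.
Nov 29 2014 11:00 AM + 14 h = Nov 30 2014 1:00 AM.
Nov 30 2014 1:00 AM + 14 h = Nov 30 2014 3:00 PM.
Nov 30 2014 3:00 PM + 14 h = Dec 1 2014 5:00 AM.

Dec 1 2014 5:00 AM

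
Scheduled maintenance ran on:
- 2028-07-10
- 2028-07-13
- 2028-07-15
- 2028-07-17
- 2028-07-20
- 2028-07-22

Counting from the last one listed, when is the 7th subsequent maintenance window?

2028-08-07

Every event lands on a Monday or Thursday or Saturday (gaps cycle 3, 2, 2, 3, 2).
So the schedule is: every Monday, Thursday and Saturday.
Next Monday: 2028-07-24.
Next Thursday: 2028-07-27.
Next Saturday: 2028-07-29.
Next Monday: 2028-07-31.
Next Thursday: 2028-08-03.
The following Saturday is 2028-08-05.
Next Monday: 2028-08-07.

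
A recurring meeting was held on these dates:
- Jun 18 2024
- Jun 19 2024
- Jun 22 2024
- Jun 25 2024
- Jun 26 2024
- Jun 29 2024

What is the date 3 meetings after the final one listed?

Jul 6 2024

The gap pattern 1, 3, 3, 1, 3 repeats every 3 events.
These are the Tuesdays, Wednesdays and Saturdays of each week.
The following Tuesday is Jul 2 2024.
Next Wednesday: Jul 3 2024.
Next Saturday: Jul 6 2024.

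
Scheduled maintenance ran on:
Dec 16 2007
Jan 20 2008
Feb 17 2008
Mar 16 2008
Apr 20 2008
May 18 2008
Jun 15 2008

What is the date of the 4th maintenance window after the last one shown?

Oct 19 2008

All dates are Sundays, 35, 28, 28, 35, 28, 28 days apart.
Specifically, the 3rd Sunday of each month.
3rd Sunday of July 2008: Jul 20 2008.
August 2008 — 3rd Sunday is Aug 17 2008.
3rd Sunday of September 2008: Sep 21 2008.
October 2008 — 3rd Sunday is Oct 19 2008.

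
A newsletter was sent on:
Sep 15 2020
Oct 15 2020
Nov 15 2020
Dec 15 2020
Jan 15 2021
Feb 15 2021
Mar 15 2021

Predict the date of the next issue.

Each date is the 15th; the gaps (30, 31, 30, 31, 31, 28) track the month lengths.
The rule is the 15th of each month.
April 2021: Apr 15 2021.

Apr 15 2021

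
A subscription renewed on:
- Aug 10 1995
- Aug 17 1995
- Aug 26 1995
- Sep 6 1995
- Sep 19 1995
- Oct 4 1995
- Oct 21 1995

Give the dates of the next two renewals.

Intervals are 7, 9, 11, 13, 15, 17 days — an arithmetic progression with common difference 2.
Next gap: 19 days. Oct 21 1995 + 19 days = Nov 9 1995.
Next gap: 21 days. Nov 9 1995 + 21 days = Nov 30 1995.

Nov 9 1995, Nov 30 1995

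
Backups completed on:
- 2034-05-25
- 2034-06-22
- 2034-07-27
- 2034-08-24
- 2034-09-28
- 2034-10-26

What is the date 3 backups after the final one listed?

These are Thursdays at 28- or 35-day spacing (28, 35, 28, 35, 28).
The pattern: 4th Thursday of the month.
4th Thursday of November 2034: 2034-11-23.
December 2034 — 4th Thursday is 2034-12-28.
4th Thursday of January 2035: 2035-01-25.

2035-01-25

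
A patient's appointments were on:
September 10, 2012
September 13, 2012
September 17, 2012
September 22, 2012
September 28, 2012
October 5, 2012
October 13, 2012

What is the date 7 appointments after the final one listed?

January 5, 2013

Gaps: 3, 4, 5, 6, 7, 8 days — each gap is 1 larger than the previous one.
Next gap: 9 days. October 13, 2012 + 9 days = October 22, 2012.
Next gap: 10 days. October 22, 2012 + 10 days = November 1, 2012.
Next gap: 11 days. November 1, 2012 + 11 days = November 12, 2012.
Next gap: 12 days. November 12, 2012 + 12 days = November 24, 2012.
Next gap: 13 days. November 24, 2012 + 13 days = December 7, 2012.
Next gap: 14 days. December 7, 2012 + 14 days = December 21, 2012.
Next gap: 15 days. December 21, 2012 + 15 days = January 5, 2013.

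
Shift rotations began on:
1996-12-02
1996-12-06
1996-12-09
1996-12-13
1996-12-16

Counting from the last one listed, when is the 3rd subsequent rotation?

The gap pattern 4, 3, 4, 3 repeats every 2 events.
These are the Mondays and Fridays of each week.
Next Friday: 1996-12-20.
The following Monday is 1996-12-23.
Next Friday: 1996-12-27.

1996-12-27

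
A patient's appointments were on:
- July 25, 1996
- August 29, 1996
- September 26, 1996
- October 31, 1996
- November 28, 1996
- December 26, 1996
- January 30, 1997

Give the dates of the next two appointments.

February 27, 1997; March 27, 1997

Every date is a Thursday; gaps 35, 28, 35, 28, 28, 35 days.
Each is the last Thursday of its month (at least one falls on the 29th or later, ruling out '4th Thursday').
Last Thursday of February 1997: February 27, 1997.
Last Thursday of March 1997: March 27, 1997.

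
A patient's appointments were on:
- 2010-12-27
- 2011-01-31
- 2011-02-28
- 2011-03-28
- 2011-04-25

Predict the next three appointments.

All Mondays; the gaps (35, 28, 28, 28) vary with month length.
This is the last Monday of each month.
May 2011 ends with Monday 2011-05-30.
Last Monday of June 2011: 2011-06-27.
Last Monday of July 2011: 2011-07-25.

2011-05-30, 2011-06-27, 2011-07-25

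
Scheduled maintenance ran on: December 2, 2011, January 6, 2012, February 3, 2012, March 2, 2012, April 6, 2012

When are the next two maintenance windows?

May 4, 2012; June 1, 2012

Gaps: 35, 28, 28, 35 days — a mix of 28 and 35. Every date is a Friday.
Each is the 1st Friday of its month.
May 2012 — 1st Friday is May 4, 2012.
June 2012 — 1st Friday is June 1, 2012.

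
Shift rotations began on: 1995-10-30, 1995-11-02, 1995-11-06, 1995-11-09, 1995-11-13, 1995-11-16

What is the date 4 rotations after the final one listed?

The gap pattern 3, 4, 3, 4, 3 repeats every 2 events.
These are the Mondays and Thursdays of each week.
The following Monday is 1995-11-20.
The following Thursday is 1995-11-23.
Next Monday: 1995-11-27.
The following Thursday is 1995-11-30.

1995-11-30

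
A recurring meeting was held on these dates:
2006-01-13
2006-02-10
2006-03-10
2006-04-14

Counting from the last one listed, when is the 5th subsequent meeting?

2006-09-08

All dates are Fridays, 28, 28, 35 days apart.
Specifically, the 2nd Friday of each month.
May 2006 — 2nd Friday is 2006-05-12.
June 2006 — 2nd Friday is 2006-06-09.
2nd Friday of July 2006: 2006-07-14.
2nd Friday of August 2006: 2006-08-11.
September 2006 — 2nd Friday is 2006-09-08.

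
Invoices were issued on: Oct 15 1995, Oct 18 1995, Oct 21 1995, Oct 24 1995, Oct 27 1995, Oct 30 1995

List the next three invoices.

Nov 2 1995, Nov 5 1995, Nov 8 1995

Gaps between consecutive events: 3, 3, 3, 3, 3 days — a constant 3-day interval.
Oct 30 1995 + 3 days = Nov 2 1995.
Nov 2 1995 + 3 days = Nov 5 1995.
Nov 5 1995 + 3 days = Nov 8 1995.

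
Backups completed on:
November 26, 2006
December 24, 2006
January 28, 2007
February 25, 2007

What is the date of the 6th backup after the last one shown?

All dates are Sundays, 28, 35, 28 days apart.
Specifically, the 4th Sunday of each month.
4th Sunday of March 2007: March 25, 2007.
4th Sunday of April 2007: April 22, 2007.
May 2007 — 4th Sunday is May 27, 2007.
4th Sunday of June 2007: June 24, 2007.
4th Sunday of July 2007: July 22, 2007.
August 2007 — 4th Sunday is August 26, 2007.

August 26, 2007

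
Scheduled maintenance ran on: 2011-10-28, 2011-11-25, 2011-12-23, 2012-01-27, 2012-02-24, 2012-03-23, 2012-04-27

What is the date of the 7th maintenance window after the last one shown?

2012-11-23

These are Fridays at 28- or 35-day spacing (28, 28, 35, 28, 28, 35).
The pattern: 4th Friday of the month.
4th Friday of May 2012: 2012-05-25.
4th Friday of June 2012: 2012-06-22.
July 2012 — 4th Friday is 2012-07-27.
4th Friday of August 2012: 2012-08-24.
4th Friday of September 2012: 2012-09-28.
October 2012 — 4th Friday is 2012-10-26.
November 2012 — 4th Friday is 2012-11-23.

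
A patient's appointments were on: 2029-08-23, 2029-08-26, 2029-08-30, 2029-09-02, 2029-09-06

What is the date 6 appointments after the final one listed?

2029-09-27

Gaps: 3, 4, 3, 4 days — not constant, but cyclic with period 2.
The events fall on every Thursday and Sunday.
The following Sunday is 2029-09-09.
The following Thursday is 2029-09-13.
The following Sunday is 2029-09-16.
The following Thursday is 2029-09-20.
The following Sunday is 2029-09-23.
The following Thursday is 2029-09-27.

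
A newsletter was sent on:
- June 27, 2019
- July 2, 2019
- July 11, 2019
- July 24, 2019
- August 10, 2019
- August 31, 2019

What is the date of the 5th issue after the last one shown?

February 12, 2020

Intervals are 5, 9, 13, 17, 21 days — an arithmetic progression with common difference 4.
Next gap: 25 days. August 31, 2019 + 25 days = September 25, 2019.
Next gap: 29 days. September 25, 2019 + 29 days = October 24, 2019.
Next gap: 33 days. October 24, 2019 + 33 days = November 26, 2019.
Next gap: 37 days. November 26, 2019 + 37 days = January 2, 2020.
Next gap: 41 days. January 2, 2020 + 41 days = February 12, 2020.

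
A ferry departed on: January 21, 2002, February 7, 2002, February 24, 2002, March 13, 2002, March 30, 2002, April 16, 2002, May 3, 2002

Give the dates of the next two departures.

Gaps between consecutive events: 17, 17, 17, 17, 17, 17 days — a constant 17-day interval.
May 3, 2002 + 17 days = May 20, 2002.
May 20, 2002 + 17 days = June 6, 2002.

May 20, 2002; June 6, 2002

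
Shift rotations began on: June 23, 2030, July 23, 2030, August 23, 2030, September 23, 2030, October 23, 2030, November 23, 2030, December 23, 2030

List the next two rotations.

January 23, 2031; February 23, 2031

Each date is the 23rd; the gaps (30, 31, 31, 30, 31, 30) track the month lengths.
The rule is the 23rd of each month.
January 2031: January 23, 2031.
Next: February 2031 → February 23, 2031.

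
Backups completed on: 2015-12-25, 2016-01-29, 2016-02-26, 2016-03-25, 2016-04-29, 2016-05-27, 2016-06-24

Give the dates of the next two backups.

Every date is a Friday; gaps 35, 28, 28, 35, 28, 28 days.
Each is the last Friday of its month (at least one falls on the 29th or later, ruling out '4th Friday').
July 2016 ends with Friday 2016-07-29.
August 2016 ends with Friday 2016-08-26.

2016-07-29, 2016-08-26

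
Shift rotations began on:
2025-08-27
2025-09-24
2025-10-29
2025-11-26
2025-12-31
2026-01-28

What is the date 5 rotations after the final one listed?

All Wednesdays; the gaps (28, 35, 28, 35, 28) vary with month length.
This is the last Wednesday of each month.
Last Wednesday of February 2026: 2026-02-25.
Last Wednesday of March 2026: 2026-03-25.
Last Wednesday of April 2026: 2026-04-29.
Last Wednesday of May 2026: 2026-05-27.
Last Wednesday of June 2026: 2026-06-24.

2026-06-24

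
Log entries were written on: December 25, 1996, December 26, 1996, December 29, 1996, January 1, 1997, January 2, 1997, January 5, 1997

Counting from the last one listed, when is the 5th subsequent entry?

January 16, 1997

The gap pattern 1, 3, 3, 1, 3 repeats every 3 events.
These are the Wednesdays, Thursdays and Sundays of each week.
The following Wednesday is January 8, 1997.
The following Thursday is January 9, 1997.
The following Sunday is January 12, 1997.
The following Wednesday is January 15, 1997.
Next Thursday: January 16, 1997.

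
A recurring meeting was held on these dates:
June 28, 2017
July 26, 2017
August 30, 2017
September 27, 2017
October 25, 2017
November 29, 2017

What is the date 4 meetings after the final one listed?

March 28, 2018

All Wednesdays; the gaps (28, 35, 28, 28, 35) vary with month length.
This is the last Wednesday of each month.
December 2017 ends with Wednesday December 27, 2017.
Last Wednesday of January 2018: January 31, 2018.
February 2018 ends with Wednesday February 28, 2018.
March 2018 ends with Wednesday March 28, 2018.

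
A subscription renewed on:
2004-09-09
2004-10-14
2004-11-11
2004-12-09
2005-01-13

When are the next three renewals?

2005-02-10, 2005-03-10, 2005-04-14

All dates are Thursdays, 35, 28, 28, 35 days apart.
Specifically, the 2nd Thursday of each month.
2nd Thursday of February 2005: 2005-02-10.
2nd Thursday of March 2005: 2005-03-10.
April 2005 — 2nd Thursday is 2005-04-14.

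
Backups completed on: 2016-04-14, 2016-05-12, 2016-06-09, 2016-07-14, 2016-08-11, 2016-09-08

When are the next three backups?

2016-10-13, 2016-11-10, 2016-12-08

These are Thursdays at 28- or 35-day spacing (28, 28, 35, 28, 28).
The pattern: 2nd Thursday of the month.
2nd Thursday of October 2016: 2016-10-13.
2nd Thursday of November 2016: 2016-11-10.
2nd Thursday of December 2016: 2016-12-08.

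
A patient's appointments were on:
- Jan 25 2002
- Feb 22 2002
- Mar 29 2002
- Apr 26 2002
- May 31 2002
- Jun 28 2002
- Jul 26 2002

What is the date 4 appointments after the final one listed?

Nov 29 2002

Every date is a Friday; gaps 28, 35, 28, 35, 28, 28 days.
Each is the last Friday of its month (at least one falls on the 29th or later, ruling out '4th Friday').
August 2002 ends with Friday Aug 30 2002.
September 2002 ends with Friday Sep 27 2002.
Last Friday of October 2002: Oct 25 2002.
November 2002 ends with Friday Nov 29 2002.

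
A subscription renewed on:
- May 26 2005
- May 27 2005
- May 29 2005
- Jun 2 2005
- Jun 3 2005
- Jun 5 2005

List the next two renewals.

Gaps: 1, 2, 4, 1, 2 days — not constant, but cyclic with period 3.
The events fall on every Thursday, Friday and Sunday.
The following Thursday is Jun 9 2005.
Next Friday: Jun 10 2005.

Jun 9 2005, Jun 10 2005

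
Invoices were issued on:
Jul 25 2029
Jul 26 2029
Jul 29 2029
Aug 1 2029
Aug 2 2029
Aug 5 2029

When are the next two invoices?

Aug 8 2029, Aug 9 2029

Every event lands on a Wednesday or Thursday or Sunday (gaps cycle 1, 3, 3, 1, 3).
So the schedule is: every Wednesday, Thursday and Sunday.
The following Wednesday is Aug 8 2029.
The following Thursday is Aug 9 2029.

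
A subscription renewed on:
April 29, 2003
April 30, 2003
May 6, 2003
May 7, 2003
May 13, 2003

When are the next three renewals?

The gap pattern 1, 6, 1, 6 repeats every 2 events.
These are the Tuesdays and Wednesdays of each week.
Next Wednesday: May 14, 2003.
Next Tuesday: May 20, 2003.
Next Wednesday: May 21, 2003.

May 14, 2003; May 20, 2003; May 21, 2003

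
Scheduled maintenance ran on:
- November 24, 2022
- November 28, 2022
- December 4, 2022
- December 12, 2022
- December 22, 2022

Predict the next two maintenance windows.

January 3, 2023; January 17, 2023

Intervals are 4, 6, 8, 10 days — an arithmetic progression with common difference 2.
Next gap: 12 days. December 22, 2022 + 12 days = January 3, 2023.
Next gap: 14 days. January 3, 2023 + 14 days = January 17, 2023.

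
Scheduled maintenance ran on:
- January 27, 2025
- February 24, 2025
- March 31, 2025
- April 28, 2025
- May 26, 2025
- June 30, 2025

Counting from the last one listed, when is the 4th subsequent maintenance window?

Every date is a Monday; gaps 28, 35, 28, 28, 35 days.
Each is the last Monday of its month (at least one falls on the 29th or later, ruling out '4th Monday').
July 2025 ends with Monday July 28, 2025.
August 2025 ends with Monday August 25, 2025.
September 2025 ends with Monday September 29, 2025.
October 2025 ends with Monday October 27, 2025.

October 27, 2025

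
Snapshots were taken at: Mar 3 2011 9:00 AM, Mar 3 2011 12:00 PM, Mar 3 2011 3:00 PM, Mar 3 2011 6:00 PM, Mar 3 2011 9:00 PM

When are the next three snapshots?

The interval is a steady 3 hours (3, 3, 3, 3).
Mar 3 2011 9:00 PM + 3 h = Mar 4 2011 12:00 AM.
Mar 4 2011 12:00 AM + 3 h = Mar 4 2011 3:00 AM.
Mar 4 2011 3:00 AM + 3 h = Mar 4 2011 6:00 AM.

Mar 4 2011 12:00 AM, Mar 4 2011 3:00 AM, Mar 4 2011 6:00 AM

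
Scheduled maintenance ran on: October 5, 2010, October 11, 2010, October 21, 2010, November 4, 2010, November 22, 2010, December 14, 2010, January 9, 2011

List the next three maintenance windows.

Intervals are 6, 10, 14, 18, 22, 26 days — an arithmetic progression with common difference 4.
Next gap: 30 days. January 9, 2011 + 30 days = February 8, 2011.
Next gap: 34 days. February 8, 2011 + 34 days = March 14, 2011.
Next gap: 38 days. March 14, 2011 + 38 days = April 21, 2011.

February 8, 2011; March 14, 2011; April 21, 2011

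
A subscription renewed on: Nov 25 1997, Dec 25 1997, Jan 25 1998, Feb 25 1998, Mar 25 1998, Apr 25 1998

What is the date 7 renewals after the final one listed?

The day-of-month is always 25 (30, 31, 31, 28, 31 days between events).
So this recurs on the 25th of each month.
May 1998: May 25 1998.
Next: June 1998 → Jun 25 1998.
Next: July 1998 → Jul 25 1998.
Next: August 1998 → Aug 25 1998.
Next: September 1998 → Sep 25 1998.
October 1998: Oct 25 1998.
Next: November 1998 → Nov 25 1998.

Nov 25 1998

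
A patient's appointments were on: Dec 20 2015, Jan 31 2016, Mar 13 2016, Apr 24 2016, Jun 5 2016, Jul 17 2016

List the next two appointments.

The spacing is 42, 42, 42, 42, 42 days — always 42 days.
Jul 17 2016 + 42 days = Aug 28 2016.
Aug 28 2016 + 42 days = Oct 9 2016.

Aug 28 2016, Oct 9 2016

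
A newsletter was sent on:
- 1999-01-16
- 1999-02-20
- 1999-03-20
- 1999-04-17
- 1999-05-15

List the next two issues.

All dates are Saturdays, 35, 28, 28, 28 days apart.
Specifically, the 3rd Saturday of each month.
June 1999 — 3rd Saturday is 1999-06-19.
July 1999 — 3rd Saturday is 1999-07-17.

1999-06-19, 1999-07-17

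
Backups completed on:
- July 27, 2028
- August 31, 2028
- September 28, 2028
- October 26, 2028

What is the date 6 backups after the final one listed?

April 26, 2029

These are Thursdays with 35, 28, 28-day gaps.
Each is the final Thursday of its month — August 31, 2028 is past the 28th, so '4th Thursday' doesn't fit.
November 2028 ends with Thursday November 30, 2028.
December 2028 ends with Thursday December 28, 2028.
Last Thursday of January 2029: January 25, 2029.
February 2029 ends with Thursday February 22, 2029.
March 2029 ends with Thursday March 29, 2029.
Last Thursday of April 2029: April 26, 2029.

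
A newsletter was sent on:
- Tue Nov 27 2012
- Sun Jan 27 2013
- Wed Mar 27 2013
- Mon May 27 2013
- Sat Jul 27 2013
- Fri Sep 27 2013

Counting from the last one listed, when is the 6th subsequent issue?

Each date is the 27th; the gaps (61, 59, 61, 61, 62) track the month lengths.
The rule is the 27th of every 2 months.
Next: November 2013 → Wed Nov 27 2013.
January 2014: Mon Jan 27 2014.
March 2014: Thu Mar 27 2014.
Next: May 2014 → Tue May 27 2014.
Next: July 2014 → Sun Jul 27 2014.
September 2014: Sat Sep 27 2014.

Sat Sep 27 2014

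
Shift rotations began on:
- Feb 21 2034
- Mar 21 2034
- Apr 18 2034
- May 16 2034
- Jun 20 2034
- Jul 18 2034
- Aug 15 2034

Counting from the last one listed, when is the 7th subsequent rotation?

All dates are Tuesdays, 28, 28, 28, 35, 28, 28 days apart.
Specifically, the 3rd Tuesday of each month.
September 2034 — 3rd Tuesday is Sep 19 2034.
3rd Tuesday of October 2034: Oct 17 2034.
3rd Tuesday of November 2034: Nov 21 2034.
3rd Tuesday of December 2034: Dec 19 2034.
3rd Tuesday of January 2035: Jan 16 2035.
February 2035 — 3rd Tuesday is Feb 20 2035.
3rd Tuesday of March 2035: Mar 20 2035.

Mar 20 2035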